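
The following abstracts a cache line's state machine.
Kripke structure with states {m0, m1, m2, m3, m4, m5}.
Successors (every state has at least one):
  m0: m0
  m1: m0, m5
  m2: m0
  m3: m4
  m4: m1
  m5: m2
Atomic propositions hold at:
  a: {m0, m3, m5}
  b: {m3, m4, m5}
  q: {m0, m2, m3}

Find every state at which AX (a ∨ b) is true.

{m0, m1, m2, m3}

Sat(a ∨ b) = {m0, m3, m4, m5}
Sat(AX (a ∨ b)) = {s : every successor in {m0, m3, m4, m5}} = {m0, m1, m2, m3}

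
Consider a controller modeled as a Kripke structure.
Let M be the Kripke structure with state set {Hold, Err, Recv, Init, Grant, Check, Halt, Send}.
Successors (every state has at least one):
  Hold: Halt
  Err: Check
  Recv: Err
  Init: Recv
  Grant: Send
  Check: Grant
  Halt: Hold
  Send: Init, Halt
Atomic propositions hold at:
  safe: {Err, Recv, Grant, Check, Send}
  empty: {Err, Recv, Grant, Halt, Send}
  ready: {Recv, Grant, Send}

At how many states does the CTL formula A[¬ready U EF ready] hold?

6

Sat(¬ready) = {Hold, Err, Init, Check, Halt}
EF ready: least fixpoint, start Z0 = {Recv, Grant, Send}, add states with some successor in Z. Z1 = {Recv, Init, Grant, Check, Send}; Z2 = {Err, Recv, Init, Grant, Check, Send}; fixed.
Sat(EF ready) = {Err, Recv, Init, Grant, Check, Send}
A[¬ready U EF ready]: least fixpoint, start Z0 = Sat(EF ready) = {Err, Recv, Init, Grant, Check, Send}, add states in Sat(¬ready) with every successor in Z. Already a fixed point.
Sat(A[¬ready U EF ready]) = {Err, Recv, Init, Grant, Check, Send}
|Sat(A[¬ready U EF ready])| = |{Err, Recv, Init, Grant, Check, Send}| = 6.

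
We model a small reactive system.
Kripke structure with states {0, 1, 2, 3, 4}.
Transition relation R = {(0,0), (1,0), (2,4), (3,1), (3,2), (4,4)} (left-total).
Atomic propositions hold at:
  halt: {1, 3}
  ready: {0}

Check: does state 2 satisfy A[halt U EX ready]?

No

Sat(EX ready) = {s : some successor in {0}} = {0, 1}
A[halt U EX ready]: least fixpoint, start Z0 = Sat(EX ready) = {0, 1}, add states in Sat(halt) with every successor in Z. Already a fixed point.
Sat(A[halt U EX ready]) = {0, 1}
2 ∉ Sat(A[halt U EX ready]) = {0, 1}, so the formula does not hold at 2.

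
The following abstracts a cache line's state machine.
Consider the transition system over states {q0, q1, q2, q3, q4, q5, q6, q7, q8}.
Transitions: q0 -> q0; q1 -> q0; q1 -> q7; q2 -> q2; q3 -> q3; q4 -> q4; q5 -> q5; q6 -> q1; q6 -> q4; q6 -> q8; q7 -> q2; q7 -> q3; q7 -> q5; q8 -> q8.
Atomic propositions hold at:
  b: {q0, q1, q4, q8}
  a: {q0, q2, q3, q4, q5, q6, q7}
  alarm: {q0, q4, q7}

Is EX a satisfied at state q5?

Sat(EX a) = {s : some successor in {q0, q2, q3, q4, q5, q6, q7}} = {q0, q1, q2, q3, q4, q5, q6, q7}
q5 ∈ Sat(EX a) = {q0, q1, q2, q3, q4, q5, q6, q7}, so the formula holds at q5.

Yes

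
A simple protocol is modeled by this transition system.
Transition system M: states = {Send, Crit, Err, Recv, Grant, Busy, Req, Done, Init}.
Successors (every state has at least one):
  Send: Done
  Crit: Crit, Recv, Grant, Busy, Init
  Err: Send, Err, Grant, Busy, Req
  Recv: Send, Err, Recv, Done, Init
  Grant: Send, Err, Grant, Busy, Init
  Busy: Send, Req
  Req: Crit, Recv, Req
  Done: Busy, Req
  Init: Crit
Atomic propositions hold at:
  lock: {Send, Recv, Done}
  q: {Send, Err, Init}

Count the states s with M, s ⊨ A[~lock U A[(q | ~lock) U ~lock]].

6

Sat(~lock) = {Crit, Err, Grant, Busy, Req, Init}
Sat(q | ~lock) = {Send, Crit, Err, Grant, Busy, Req, Init}
A[(q | ~lock) U ~lock]: least fixpoint, start Z0 = Sat(~lock) = {Crit, Err, Grant, Busy, Req, Init}, add states in Sat(q | ~lock) with every successor in Z. Already a fixed point.
Sat(A[(q | ~lock) U ~lock]) = {Crit, Err, Grant, Busy, Req, Init}
A[~lock U A[(q | ~lock) U ~lock]]: least fixpoint, start Z0 = Sat(A[(q | ~lock) U ~lock]) = {Crit, Err, Grant, Busy, Req, Init}, add states in Sat(~lock) with every successor in Z. Already a fixed point.
Sat(A[~lock U A[(q | ~lock) U ~lock]]) = {Crit, Err, Grant, Busy, Req, Init}
|Sat(A[~lock U A[(q | ~lock) U ~lock]])| = |{Crit, Err, Grant, Busy, Req, Init}| = 6.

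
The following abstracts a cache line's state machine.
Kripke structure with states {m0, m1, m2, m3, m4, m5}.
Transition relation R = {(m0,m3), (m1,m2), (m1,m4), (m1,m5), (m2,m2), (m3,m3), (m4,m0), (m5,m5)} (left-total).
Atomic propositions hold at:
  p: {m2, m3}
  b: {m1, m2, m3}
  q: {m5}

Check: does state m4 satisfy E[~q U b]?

Yes

Sat(~q) = {m0, m1, m2, m3, m4}
E[~q U b]: least fixpoint, start Z0 = Sat(b) = {m1, m2, m3}, add states in Sat(~q) with some successor in Z. Z1 = {m0, m1, m2, m3}; Z2 = {m0, m1, m2, m3, m4}; fixed.
Sat(E[~q U b]) = {m0, m1, m2, m3, m4}
m4 ∈ Sat(E[~q U b]) = {m0, m1, m2, m3, m4}, so the formula holds at m4.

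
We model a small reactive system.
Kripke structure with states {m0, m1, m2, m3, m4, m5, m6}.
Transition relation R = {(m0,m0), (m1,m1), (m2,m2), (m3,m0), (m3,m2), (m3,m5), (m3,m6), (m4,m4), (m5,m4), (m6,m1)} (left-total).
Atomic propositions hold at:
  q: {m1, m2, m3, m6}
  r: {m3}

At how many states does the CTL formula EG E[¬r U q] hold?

4

Sat(¬r) = {m0, m1, m2, m4, m5, m6}
E[¬r U q]: least fixpoint, start Z0 = Sat(q) = {m1, m2, m3, m6}, add states in Sat(¬r) with some successor in Z. Already a fixed point.
Sat(E[¬r U q]) = {m1, m2, m3, m6}
EG E[¬r U q]: greatest fixpoint, start Z0 = {m1, m2, m3, m6}, keep only states in Sat with some successor in Z. Already a fixed point.
Sat(EG E[¬r U q]) = {m1, m2, m3, m6}
|Sat(EG E[¬r U q])| = |{m1, m2, m3, m6}| = 4.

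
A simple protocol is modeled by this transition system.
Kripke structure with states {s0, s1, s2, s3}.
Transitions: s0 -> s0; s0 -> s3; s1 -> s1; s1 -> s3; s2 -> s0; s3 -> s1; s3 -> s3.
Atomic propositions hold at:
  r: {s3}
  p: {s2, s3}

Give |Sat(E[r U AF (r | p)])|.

Sat(r | p) = {s2, s3}
AF (r | p): least fixpoint, start Z0 = {s2, s3}, add states with every successor in Z. Already a fixed point.
Sat(AF (r | p)) = {s2, s3}
E[r U AF (r | p)]: least fixpoint, start Z0 = Sat(AF (r | p)) = {s2, s3}, add states in Sat(r) with some successor in Z. Already a fixed point.
Sat(E[r U AF (r | p)]) = {s2, s3}
|Sat(E[r U AF (r | p)])| = |{s2, s3}| = 2.

2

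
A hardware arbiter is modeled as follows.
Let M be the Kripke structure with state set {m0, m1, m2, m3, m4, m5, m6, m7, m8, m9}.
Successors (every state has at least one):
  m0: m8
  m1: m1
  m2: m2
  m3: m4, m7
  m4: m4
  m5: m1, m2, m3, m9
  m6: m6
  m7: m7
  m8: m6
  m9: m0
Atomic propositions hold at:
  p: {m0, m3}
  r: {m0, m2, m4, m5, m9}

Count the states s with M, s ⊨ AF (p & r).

Sat(p & r) = {m0}
AF (p & r): least fixpoint, start Z0 = {m0}, add states with every successor in Z. Z1 = {m0, m9}; fixed.
Sat(AF (p & r)) = {m0, m9}
|Sat(AF (p & r))| = |{m0, m9}| = 2.

2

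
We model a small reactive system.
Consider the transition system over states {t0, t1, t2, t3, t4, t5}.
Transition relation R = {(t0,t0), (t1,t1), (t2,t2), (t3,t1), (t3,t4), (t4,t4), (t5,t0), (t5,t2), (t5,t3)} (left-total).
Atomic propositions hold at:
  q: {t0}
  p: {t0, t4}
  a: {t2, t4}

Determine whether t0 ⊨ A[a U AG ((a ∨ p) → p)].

Sat(a ∨ p) = {t0, t2, t4}
Sat((a ∨ p) → p) = {t0, t1, t3, t4, t5}
AG ((a ∨ p) → p): greatest fixpoint, start Z0 = {t0, t1, t3, t4, t5}, keep only states in Sat with every successor in Z. Z1 = {t0, t1, t3, t4}; fixed.
Sat(AG ((a ∨ p) → p)) = {t0, t1, t3, t4}
A[a U AG ((a ∨ p) → p)]: least fixpoint, start Z0 = Sat(AG ((a ∨ p) → p)) = {t0, t1, t3, t4}, add states in Sat(a) with every successor in Z. Already a fixed point.
Sat(A[a U AG ((a ∨ p) → p)]) = {t0, t1, t3, t4}
t0 ∈ Sat(A[a U AG ((a ∨ p) → p)]) = {t0, t1, t3, t4}, so the formula holds at t0.

Yes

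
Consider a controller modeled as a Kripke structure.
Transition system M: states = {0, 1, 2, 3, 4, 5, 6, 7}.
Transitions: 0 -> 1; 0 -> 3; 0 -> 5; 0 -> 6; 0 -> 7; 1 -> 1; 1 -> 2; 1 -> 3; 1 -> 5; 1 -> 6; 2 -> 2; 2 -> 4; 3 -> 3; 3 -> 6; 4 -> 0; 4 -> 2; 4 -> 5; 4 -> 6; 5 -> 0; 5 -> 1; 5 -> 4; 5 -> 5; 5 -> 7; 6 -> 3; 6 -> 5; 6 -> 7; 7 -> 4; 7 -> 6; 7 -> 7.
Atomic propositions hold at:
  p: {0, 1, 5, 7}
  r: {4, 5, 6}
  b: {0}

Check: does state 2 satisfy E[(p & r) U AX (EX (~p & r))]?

Sat(p & r) = {5}
Sat(~p) = {2, 3, 4, 6}
Sat(~p & r) = {4, 6}
Sat(EX (~p & r)) = {s : some successor in {4, 6}} = {0, 1, 2, 3, 4, 5, 7}
Sat(AX (EX (~p & r))) = {s : every successor in {0, 1, 2, 3, 4, 5, 7}} = {2, 5, 6}
E[(p & r) U AX (EX (~p & r))]: least fixpoint, start Z0 = Sat(AX (EX (~p & r))) = {2, 5, 6}, add states in Sat(p & r) with some successor in Z. Already a fixed point.
Sat(E[(p & r) U AX (EX (~p & r))]) = {2, 5, 6}
2 ∈ Sat(E[(p & r) U AX (EX (~p & r))]) = {2, 5, 6}, so the formula holds at 2.

Yes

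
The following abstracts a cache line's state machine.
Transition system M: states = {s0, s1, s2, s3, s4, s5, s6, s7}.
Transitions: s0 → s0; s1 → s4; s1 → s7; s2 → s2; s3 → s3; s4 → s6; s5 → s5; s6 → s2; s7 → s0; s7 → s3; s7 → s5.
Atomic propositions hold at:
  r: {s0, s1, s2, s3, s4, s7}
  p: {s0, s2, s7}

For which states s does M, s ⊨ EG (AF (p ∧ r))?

Sat(p ∧ r) = {s0, s2, s7}
AF (p ∧ r): least fixpoint, start Z0 = {s0, s2, s7}, add states with every successor in Z. Z1 = {s0, s2, s6, s7}; Z2 = {s0, s2, s4, s6, s7}; Z3 = {s0, s1, s2, s4, s6, s7}; fixed.
Sat(AF (p ∧ r)) = {s0, s1, s2, s4, s6, s7}
EG (AF (p ∧ r)): greatest fixpoint, start Z0 = {s0, s1, s2, s4, s6, s7}, keep only states in Sat with some successor in Z. Already a fixed point.
Sat(EG (AF (p ∧ r))) = {s0, s1, s2, s4, s6, s7}

{s0, s1, s2, s4, s6, s7}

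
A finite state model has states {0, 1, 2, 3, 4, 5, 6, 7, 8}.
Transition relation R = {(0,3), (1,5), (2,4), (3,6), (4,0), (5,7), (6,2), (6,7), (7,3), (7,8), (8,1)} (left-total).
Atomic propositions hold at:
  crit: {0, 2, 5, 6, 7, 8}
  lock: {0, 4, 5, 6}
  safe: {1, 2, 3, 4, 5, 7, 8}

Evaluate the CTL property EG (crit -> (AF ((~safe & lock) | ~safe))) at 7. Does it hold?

No

Sat(~safe) = {0, 6}
Sat(~safe & lock) = {0, 6}
Sat((~safe & lock) | ~safe) = {0, 6}
AF ((~safe & lock) | ~safe): least fixpoint, start Z0 = {0, 6}, add states with every successor in Z. Z1 = {0, 3, 4, 6}; Z2 = {0, 2, 3, 4, 6}; fixed.
Sat(AF ((~safe & lock) | ~safe)) = {0, 2, 3, 4, 6}
Sat(crit -> (AF ((~safe & lock) | ~safe))) = {0, 1, 2, 3, 4, 6}
EG (crit -> (AF ((~safe & lock) | ~safe))): greatest fixpoint, start Z0 = {0, 1, 2, 3, 4, 6}, keep only states in Sat with some successor in Z. Z1 = {0, 2, 3, 4, 6}; fixed.
Sat(EG (crit -> (AF ((~safe & lock) | ~safe)))) = {0, 2, 3, 4, 6}
7 ∉ Sat(EG (crit -> (AF ((~safe & lock) | ~safe)))) = {0, 2, 3, 4, 6}, so the formula does not hold at 7.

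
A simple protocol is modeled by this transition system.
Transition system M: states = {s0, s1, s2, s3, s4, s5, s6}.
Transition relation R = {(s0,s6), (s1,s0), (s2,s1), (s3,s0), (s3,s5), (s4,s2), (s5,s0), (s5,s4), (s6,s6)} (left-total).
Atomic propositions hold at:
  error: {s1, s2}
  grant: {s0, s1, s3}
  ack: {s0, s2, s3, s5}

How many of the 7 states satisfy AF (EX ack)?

Sat(EX ack) = {s : some successor in {s0, s2, s3, s5}} = {s1, s3, s4, s5}
AF (EX ack): least fixpoint, start Z0 = {s1, s3, s4, s5}, add states with every successor in Z. Z1 = {s1, s2, s3, s4, s5}; fixed.
Sat(AF (EX ack)) = {s1, s2, s3, s4, s5}
|Sat(AF (EX ack))| = |{s1, s2, s3, s4, s5}| = 5.

5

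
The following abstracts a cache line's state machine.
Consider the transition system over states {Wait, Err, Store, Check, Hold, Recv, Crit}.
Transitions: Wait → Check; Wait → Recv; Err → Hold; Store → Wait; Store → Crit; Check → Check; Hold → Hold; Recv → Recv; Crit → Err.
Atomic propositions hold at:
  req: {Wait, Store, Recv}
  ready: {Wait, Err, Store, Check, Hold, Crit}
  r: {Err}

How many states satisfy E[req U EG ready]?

EG ready: greatest fixpoint, start Z0 = {Wait, Err, Store, Check, Hold, Crit}, keep only states in Sat with some successor in Z. Already a fixed point.
Sat(EG ready) = {Wait, Err, Store, Check, Hold, Crit}
E[req U EG ready]: least fixpoint, start Z0 = Sat(EG ready) = {Wait, Err, Store, Check, Hold, Crit}, add states in Sat(req) with some successor in Z. Already a fixed point.
Sat(E[req U EG ready]) = {Wait, Err, Store, Check, Hold, Crit}
|Sat(E[req U EG ready])| = |{Wait, Err, Store, Check, Hold, Crit}| = 6.

6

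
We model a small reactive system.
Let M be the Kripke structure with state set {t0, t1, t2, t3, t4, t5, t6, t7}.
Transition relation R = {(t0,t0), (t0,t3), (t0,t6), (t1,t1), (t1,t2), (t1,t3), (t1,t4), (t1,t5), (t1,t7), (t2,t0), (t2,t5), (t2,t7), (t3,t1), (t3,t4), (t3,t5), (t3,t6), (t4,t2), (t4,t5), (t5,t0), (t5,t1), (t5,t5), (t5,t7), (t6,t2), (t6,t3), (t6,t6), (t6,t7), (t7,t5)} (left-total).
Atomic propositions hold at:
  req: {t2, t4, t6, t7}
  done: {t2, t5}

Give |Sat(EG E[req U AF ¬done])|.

Sat(¬done) = {t0, t1, t3, t4, t6, t7}
AF ¬done: least fixpoint, start Z0 = {t0, t1, t3, t4, t6, t7}, add states with every successor in Z. Already a fixed point.
Sat(AF ¬done) = {t0, t1, t3, t4, t6, t7}
E[req U AF ¬done]: least fixpoint, start Z0 = Sat(AF ¬done) = {t0, t1, t3, t4, t6, t7}, add states in Sat(req) with some successor in Z. Z1 = {t0, t1, t2, t3, t4, t6, t7}; fixed.
Sat(E[req U AF ¬done]) = {t0, t1, t2, t3, t4, t6, t7}
EG E[req U AF ¬done]: greatest fixpoint, start Z0 = {t0, t1, t2, t3, t4, t6, t7}, keep only states in Sat with some successor in Z. Z1 = {t0, t1, t2, t3, t4, t6}; fixed.
Sat(EG E[req U AF ¬done]) = {t0, t1, t2, t3, t4, t6}
|Sat(EG E[req U AF ¬done])| = |{t0, t1, t2, t3, t4, t6}| = 6.

6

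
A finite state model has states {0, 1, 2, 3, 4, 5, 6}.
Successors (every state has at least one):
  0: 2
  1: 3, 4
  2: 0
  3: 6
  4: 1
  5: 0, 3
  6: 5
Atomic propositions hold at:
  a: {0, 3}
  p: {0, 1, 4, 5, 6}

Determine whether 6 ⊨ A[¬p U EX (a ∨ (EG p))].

No

Sat(¬p) = {2, 3}
EG p: greatest fixpoint, start Z0 = {0, 1, 4, 5, 6}, keep only states in Sat with some successor in Z. Z1 = {1, 4, 5, 6}; Z2 = {1, 4, 6}; Z3 = {1, 4}; fixed.
Sat(EG p) = {1, 4}
Sat(a ∨ (EG p)) = {0, 1, 3, 4}
Sat(EX (a ∨ (EG p))) = {s : some successor in {0, 1, 3, 4}} = {1, 2, 4, 5}
A[¬p U EX (a ∨ (EG p))]: least fixpoint, start Z0 = Sat(EX (a ∨ (EG p))) = {1, 2, 4, 5}, add states in Sat(¬p) with every successor in Z. Already a fixed point.
Sat(A[¬p U EX (a ∨ (EG p))]) = {1, 2, 4, 5}
6 ∉ Sat(A[¬p U EX (a ∨ (EG p))]) = {1, 2, 4, 5}, so the formula does not hold at 6.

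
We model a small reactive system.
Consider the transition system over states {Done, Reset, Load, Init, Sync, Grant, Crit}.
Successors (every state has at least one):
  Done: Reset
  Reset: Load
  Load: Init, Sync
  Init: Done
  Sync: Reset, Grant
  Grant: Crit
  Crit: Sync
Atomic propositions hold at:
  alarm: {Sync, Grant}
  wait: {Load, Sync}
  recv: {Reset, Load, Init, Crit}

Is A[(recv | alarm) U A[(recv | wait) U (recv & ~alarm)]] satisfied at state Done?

No

Sat(recv | alarm) = {Reset, Load, Init, Sync, Grant, Crit}
Sat(recv | wait) = {Reset, Load, Init, Sync, Crit}
Sat(~alarm) = {Done, Reset, Load, Init, Crit}
Sat(recv & ~alarm) = {Reset, Load, Init, Crit}
A[(recv | wait) U (recv & ~alarm)]: least fixpoint, start Z0 = Sat((recv & ~alarm)) = {Reset, Load, Init, Crit}, add states in Sat(recv | wait) with every successor in Z. Already a fixed point.
Sat(A[(recv | wait) U (recv & ~alarm)]) = {Reset, Load, Init, Crit}
A[(recv | alarm) U A[(recv | wait) U (recv & ~alarm)]]: least fixpoint, start Z0 = Sat(A[(recv | wait) U (recv & ~alarm)]) = {Reset, Load, Init, Crit}, add states in Sat(recv | alarm) with every successor in Z. Z1 = {Reset, Load, Init, Grant, Crit}; Z2 = {Reset, Load, Init, Sync, Grant, Crit}; fixed.
Sat(A[(recv | alarm) U A[(recv | wait) U (recv & ~alarm)]]) = {Reset, Load, Init, Sync, Grant, Crit}
Done ∉ Sat(A[(recv | alarm) U A[(recv | wait) U (recv & ~alarm)]]) = {Reset, Load, Init, Sync, Grant, Crit}, so the formula does not hold at Done.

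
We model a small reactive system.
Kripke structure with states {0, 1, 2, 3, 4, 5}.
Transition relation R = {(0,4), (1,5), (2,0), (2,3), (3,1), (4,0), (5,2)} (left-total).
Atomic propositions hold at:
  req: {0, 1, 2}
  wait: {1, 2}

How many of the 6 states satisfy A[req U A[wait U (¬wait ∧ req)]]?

1

Sat(¬wait) = {0, 3, 4, 5}
Sat(¬wait ∧ req) = {0}
A[wait U (¬wait ∧ req)]: least fixpoint, start Z0 = Sat((¬wait ∧ req)) = {0}, add states in Sat(wait) with every successor in Z. Already a fixed point.
Sat(A[wait U (¬wait ∧ req)]) = {0}
A[req U A[wait U (¬wait ∧ req)]]: least fixpoint, start Z0 = Sat(A[wait U (¬wait ∧ req)]) = {0}, add states in Sat(req) with every successor in Z. Already a fixed point.
Sat(A[req U A[wait U (¬wait ∧ req)]]) = {0}
|Sat(A[req U A[wait U (¬wait ∧ req)]])| = |{0}| = 1.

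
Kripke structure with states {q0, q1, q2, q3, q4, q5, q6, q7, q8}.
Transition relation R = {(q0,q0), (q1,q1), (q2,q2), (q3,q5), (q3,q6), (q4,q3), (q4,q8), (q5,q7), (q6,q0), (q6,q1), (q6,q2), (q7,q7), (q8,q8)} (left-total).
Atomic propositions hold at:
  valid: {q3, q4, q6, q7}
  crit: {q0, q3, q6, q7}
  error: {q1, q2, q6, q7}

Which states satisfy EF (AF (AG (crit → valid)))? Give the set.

Sat(crit → valid) = {q1, q2, q3, q4, q5, q6, q7, q8}
AG (crit → valid): greatest fixpoint, start Z0 = {q1, q2, q3, q4, q5, q6, q7, q8}, keep only states in Sat with every successor in Z. Z1 = {q1, q2, q3, q4, q5, q7, q8}; Z2 = {q1, q2, q4, q5, q7, q8}; Z3 = {q1, q2, q5, q7, q8}; fixed.
Sat(AG (crit → valid)) = {q1, q2, q5, q7, q8}
AF (AG (crit → valid)): least fixpoint, start Z0 = {q1, q2, q5, q7, q8}, add states with every successor in Z. Already a fixed point.
Sat(AF (AG (crit → valid))) = {q1, q2, q5, q7, q8}
EF (AF (AG (crit → valid))): least fixpoint, start Z0 = {q1, q2, q5, q7, q8}, add states with some successor in Z. Z1 = {q1, q2, q3, q4, q5, q6, q7, q8}; fixed.
Sat(EF (AF (AG (crit → valid)))) = {q1, q2, q3, q4, q5, q6, q7, q8}

{q1, q2, q3, q4, q5, q6, q7, q8}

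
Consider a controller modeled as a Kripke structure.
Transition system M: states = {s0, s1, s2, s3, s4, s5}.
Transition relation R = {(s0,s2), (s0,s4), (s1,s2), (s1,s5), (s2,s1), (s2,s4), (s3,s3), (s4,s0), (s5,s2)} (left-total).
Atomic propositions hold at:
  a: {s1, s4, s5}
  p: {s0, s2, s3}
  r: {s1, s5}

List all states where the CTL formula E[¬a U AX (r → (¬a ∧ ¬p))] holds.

Sat(¬a) = {s0, s2, s3}
Sat(¬p) = {s1, s4, s5}
Sat(¬a ∧ ¬p) = ∅
Sat(r → (¬a ∧ ¬p)) = {s0, s2, s3, s4}
Sat(AX (r → (¬a ∧ ¬p))) = {s : every successor in {s0, s2, s3, s4}} = {s0, s3, s4, s5}
E[¬a U AX (r → (¬a ∧ ¬p))]: least fixpoint, start Z0 = Sat(AX (r → (¬a ∧ ¬p))) = {s0, s3, s4, s5}, add states in Sat(¬a) with some successor in Z. Z1 = {s0, s2, s3, s4, s5}; fixed.
Sat(E[¬a U AX (r → (¬a ∧ ¬p))]) = {s0, s2, s3, s4, s5}

{s0, s2, s3, s4, s5}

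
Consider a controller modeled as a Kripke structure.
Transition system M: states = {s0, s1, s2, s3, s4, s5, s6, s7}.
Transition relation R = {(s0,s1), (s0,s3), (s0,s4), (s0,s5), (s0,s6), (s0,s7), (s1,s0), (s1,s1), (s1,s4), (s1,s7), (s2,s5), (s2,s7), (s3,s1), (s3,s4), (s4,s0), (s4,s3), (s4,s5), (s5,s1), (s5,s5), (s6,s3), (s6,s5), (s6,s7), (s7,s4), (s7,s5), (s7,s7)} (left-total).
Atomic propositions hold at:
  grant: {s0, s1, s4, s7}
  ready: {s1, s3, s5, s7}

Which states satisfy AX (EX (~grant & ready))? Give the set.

{s2, s7}

Sat(~grant) = {s2, s3, s5, s6}
Sat(~grant & ready) = {s3, s5}
Sat(EX (~grant & ready)) = {s : some successor in {s3, s5}} = {s0, s2, s4, s5, s6, s7}
Sat(AX (EX (~grant & ready))) = {s : every successor in {s0, s2, s4, s5, s6, s7}} = {s2, s7}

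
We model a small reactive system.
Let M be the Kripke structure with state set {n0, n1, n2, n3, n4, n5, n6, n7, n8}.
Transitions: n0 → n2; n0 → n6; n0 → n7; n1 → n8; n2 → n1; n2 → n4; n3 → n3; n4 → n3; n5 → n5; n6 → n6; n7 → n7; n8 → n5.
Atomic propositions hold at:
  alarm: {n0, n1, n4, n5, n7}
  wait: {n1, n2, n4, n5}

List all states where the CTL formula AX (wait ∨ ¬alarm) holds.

Sat(¬alarm) = {n2, n3, n6, n8}
Sat(wait ∨ ¬alarm) = {n1, n2, n3, n4, n5, n6, n8}
Sat(AX (wait ∨ ¬alarm)) = {s : every successor in {n1, n2, n3, n4, n5, n6, n8}} = {n1, n2, n3, n4, n5, n6, n8}

{n1, n2, n3, n4, n5, n6, n8}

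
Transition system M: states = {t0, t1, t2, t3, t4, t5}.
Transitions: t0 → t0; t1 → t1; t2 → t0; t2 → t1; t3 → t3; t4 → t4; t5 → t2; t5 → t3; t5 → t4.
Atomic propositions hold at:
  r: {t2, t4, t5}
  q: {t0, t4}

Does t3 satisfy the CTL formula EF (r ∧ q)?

No

Sat(r ∧ q) = {t4}
EF (r ∧ q): least fixpoint, start Z0 = {t4}, add states with some successor in Z. Z1 = {t4, t5}; fixed.
Sat(EF (r ∧ q)) = {t4, t5}
t3 ∉ Sat(EF (r ∧ q)) = {t4, t5}, so the formula does not hold at t3.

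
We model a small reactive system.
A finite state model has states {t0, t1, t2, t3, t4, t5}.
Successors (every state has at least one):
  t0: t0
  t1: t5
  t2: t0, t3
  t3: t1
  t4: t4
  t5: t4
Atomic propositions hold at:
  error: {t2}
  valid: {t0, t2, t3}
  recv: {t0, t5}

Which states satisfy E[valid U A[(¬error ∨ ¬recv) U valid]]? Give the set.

{t0, t2, t3}

Sat(¬error) = {t0, t1, t3, t4, t5}
Sat(¬recv) = {t1, t2, t3, t4}
Sat(¬error ∨ ¬recv) = {t0, t1, t2, t3, t4, t5}
A[(¬error ∨ ¬recv) U valid]: least fixpoint, start Z0 = Sat(valid) = {t0, t2, t3}, add states in Sat(¬error ∨ ¬recv) with every successor in Z. Already a fixed point.
Sat(A[(¬error ∨ ¬recv) U valid]) = {t0, t2, t3}
E[valid U A[(¬error ∨ ¬recv) U valid]]: least fixpoint, start Z0 = Sat(A[(¬error ∨ ¬recv) U valid]) = {t0, t2, t3}, add states in Sat(valid) with some successor in Z. Already a fixed point.
Sat(E[valid U A[(¬error ∨ ¬recv) U valid]]) = {t0, t2, t3}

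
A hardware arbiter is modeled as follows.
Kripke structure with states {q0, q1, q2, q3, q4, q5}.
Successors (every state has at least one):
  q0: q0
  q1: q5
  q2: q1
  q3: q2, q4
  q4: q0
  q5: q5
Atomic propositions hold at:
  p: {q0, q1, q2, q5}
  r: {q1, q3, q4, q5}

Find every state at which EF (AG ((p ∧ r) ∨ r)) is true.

{q1, q2, q3, q5}

Sat(p ∧ r) = {q1, q5}
Sat((p ∧ r) ∨ r) = {q1, q3, q4, q5}
AG ((p ∧ r) ∨ r): greatest fixpoint, start Z0 = {q1, q3, q4, q5}, keep only states in Sat with every successor in Z. Z1 = {q1, q5}; fixed.
Sat(AG ((p ∧ r) ∨ r)) = {q1, q5}
EF (AG ((p ∧ r) ∨ r)): least fixpoint, start Z0 = {q1, q5}, add states with some successor in Z. Z1 = {q1, q2, q5}; Z2 = {q1, q2, q3, q5}; fixed.
Sat(EF (AG ((p ∧ r) ∨ r))) = {q1, q2, q3, q5}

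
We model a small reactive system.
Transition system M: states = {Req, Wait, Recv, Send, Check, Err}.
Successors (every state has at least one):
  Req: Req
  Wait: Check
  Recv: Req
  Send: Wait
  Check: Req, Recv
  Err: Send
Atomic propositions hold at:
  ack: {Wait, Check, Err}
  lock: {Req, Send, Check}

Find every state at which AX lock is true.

Sat(AX lock) = {s : every successor in {Req, Send, Check}} = {Req, Wait, Recv, Err}

{Req, Wait, Recv, Err}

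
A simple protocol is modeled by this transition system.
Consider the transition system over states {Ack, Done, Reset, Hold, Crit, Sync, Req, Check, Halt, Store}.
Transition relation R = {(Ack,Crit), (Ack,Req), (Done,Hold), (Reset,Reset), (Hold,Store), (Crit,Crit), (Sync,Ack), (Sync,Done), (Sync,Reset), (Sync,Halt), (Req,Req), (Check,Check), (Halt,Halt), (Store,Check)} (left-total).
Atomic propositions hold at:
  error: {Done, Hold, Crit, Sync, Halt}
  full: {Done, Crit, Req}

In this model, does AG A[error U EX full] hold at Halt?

No

Sat(EX full) = {s : some successor in {Done, Crit, Req}} = {Ack, Crit, Sync, Req}
A[error U EX full]: least fixpoint, start Z0 = Sat(EX full) = {Ack, Crit, Sync, Req}, add states in Sat(error) with every successor in Z. Already a fixed point.
Sat(A[error U EX full]) = {Ack, Crit, Sync, Req}
AG A[error U EX full]: greatest fixpoint, start Z0 = {Ack, Crit, Sync, Req}, keep only states in Sat with every successor in Z. Z1 = {Ack, Crit, Req}; fixed.
Sat(AG A[error U EX full]) = {Ack, Crit, Req}
Halt ∉ Sat(AG A[error U EX full]) = {Ack, Crit, Req}, so the formula does not hold at Halt.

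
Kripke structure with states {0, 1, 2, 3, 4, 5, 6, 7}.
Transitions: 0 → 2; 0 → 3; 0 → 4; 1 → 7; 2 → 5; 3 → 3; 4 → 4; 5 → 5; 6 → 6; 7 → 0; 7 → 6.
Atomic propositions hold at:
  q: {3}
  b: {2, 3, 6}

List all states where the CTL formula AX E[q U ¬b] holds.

{1, 2, 4, 5}

Sat(¬b) = {0, 1, 4, 5, 7}
E[q U ¬b]: least fixpoint, start Z0 = Sat(¬b) = {0, 1, 4, 5, 7}, add states in Sat(q) with some successor in Z. Already a fixed point.
Sat(E[q U ¬b]) = {0, 1, 4, 5, 7}
Sat(AX E[q U ¬b]) = {s : every successor in {0, 1, 4, 5, 7}} = {1, 2, 4, 5}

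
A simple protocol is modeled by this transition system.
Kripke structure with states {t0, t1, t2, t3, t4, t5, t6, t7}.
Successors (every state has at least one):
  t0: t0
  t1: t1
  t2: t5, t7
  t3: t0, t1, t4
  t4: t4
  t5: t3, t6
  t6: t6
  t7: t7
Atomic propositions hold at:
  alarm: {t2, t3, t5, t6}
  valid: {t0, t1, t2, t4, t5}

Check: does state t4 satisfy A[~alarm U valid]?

Sat(~alarm) = {t0, t1, t4, t7}
A[~alarm U valid]: least fixpoint, start Z0 = Sat(valid) = {t0, t1, t2, t4, t5}, add states in Sat(~alarm) with every successor in Z. Already a fixed point.
Sat(A[~alarm U valid]) = {t0, t1, t2, t4, t5}
t4 ∈ Sat(A[~alarm U valid]) = {t0, t1, t2, t4, t5}, so the formula holds at t4.

Yes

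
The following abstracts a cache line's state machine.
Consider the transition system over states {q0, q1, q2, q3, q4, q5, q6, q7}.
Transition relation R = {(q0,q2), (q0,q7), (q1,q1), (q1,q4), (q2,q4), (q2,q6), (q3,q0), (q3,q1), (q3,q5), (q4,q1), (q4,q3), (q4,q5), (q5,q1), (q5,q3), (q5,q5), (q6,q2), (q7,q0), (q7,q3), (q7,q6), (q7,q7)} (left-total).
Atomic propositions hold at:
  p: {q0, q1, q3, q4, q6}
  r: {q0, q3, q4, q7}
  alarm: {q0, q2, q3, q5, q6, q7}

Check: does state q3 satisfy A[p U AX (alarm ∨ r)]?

No

Sat(alarm ∨ r) = {q0, q2, q3, q4, q5, q6, q7}
Sat(AX (alarm ∨ r)) = {s : every successor in {q0, q2, q3, q4, q5, q6, q7}} = {q0, q2, q6, q7}
A[p U AX (alarm ∨ r)]: least fixpoint, start Z0 = Sat(AX (alarm ∨ r)) = {q0, q2, q6, q7}, add states in Sat(p) with every successor in Z. Already a fixed point.
Sat(A[p U AX (alarm ∨ r)]) = {q0, q2, q6, q7}
q3 ∉ Sat(A[p U AX (alarm ∨ r)]) = {q0, q2, q6, q7}, so the formula does not hold at q3.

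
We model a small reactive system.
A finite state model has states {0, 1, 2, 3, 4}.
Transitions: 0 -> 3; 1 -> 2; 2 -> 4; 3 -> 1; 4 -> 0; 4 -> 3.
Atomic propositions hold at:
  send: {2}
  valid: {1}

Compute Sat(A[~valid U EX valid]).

Sat(~valid) = {0, 2, 3, 4}
Sat(EX valid) = {s : some successor in {1}} = {3}
A[~valid U EX valid]: least fixpoint, start Z0 = Sat(EX valid) = {3}, add states in Sat(~valid) with every successor in Z. Z1 = {0, 3}; Z2 = {0, 3, 4}; Z3 = {0, 2, 3, 4}; fixed.
Sat(A[~valid U EX valid]) = {0, 2, 3, 4}

{0, 2, 3, 4}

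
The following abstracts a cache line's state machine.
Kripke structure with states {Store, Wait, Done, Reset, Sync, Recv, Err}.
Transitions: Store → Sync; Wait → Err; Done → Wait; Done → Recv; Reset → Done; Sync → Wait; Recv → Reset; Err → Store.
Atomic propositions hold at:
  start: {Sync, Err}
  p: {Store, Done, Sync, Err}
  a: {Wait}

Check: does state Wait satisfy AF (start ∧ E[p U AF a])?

AF a: least fixpoint, start Z0 = {Wait}, add states with every successor in Z. Z1 = {Wait, Sync}; Z2 = {Store, Wait, Sync}; Z3 = {Store, Wait, Sync, Err}; fixed.
Sat(AF a) = {Store, Wait, Sync, Err}
E[p U AF a]: least fixpoint, start Z0 = Sat(AF a) = {Store, Wait, Sync, Err}, add states in Sat(p) with some successor in Z. Z1 = {Store, Wait, Done, Sync, Err}; fixed.
Sat(E[p U AF a]) = {Store, Wait, Done, Sync, Err}
Sat(start ∧ E[p U AF a]) = {Sync, Err}
AF (start ∧ E[p U AF a]): least fixpoint, start Z0 = {Sync, Err}, add states with every successor in Z. Z1 = {Store, Wait, Sync, Err}; fixed.
Sat(AF (start ∧ E[p U AF a])) = {Store, Wait, Sync, Err}
Wait ∈ Sat(AF (start ∧ E[p U AF a])) = {Store, Wait, Sync, Err}, so the formula holds at Wait.

Yes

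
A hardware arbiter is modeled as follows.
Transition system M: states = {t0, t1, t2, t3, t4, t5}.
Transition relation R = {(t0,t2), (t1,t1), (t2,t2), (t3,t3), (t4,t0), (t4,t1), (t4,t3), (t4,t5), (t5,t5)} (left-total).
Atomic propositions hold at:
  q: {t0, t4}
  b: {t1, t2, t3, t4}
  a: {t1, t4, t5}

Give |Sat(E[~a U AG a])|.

Sat(~a) = {t0, t2, t3}
AG a: greatest fixpoint, start Z0 = {t1, t4, t5}, keep only states in Sat with every successor in Z. Z1 = {t1, t5}; fixed.
Sat(AG a) = {t1, t5}
E[~a U AG a]: least fixpoint, start Z0 = Sat(AG a) = {t1, t5}, add states in Sat(~a) with some successor in Z. Already a fixed point.
Sat(E[~a U AG a]) = {t1, t5}
|Sat(E[~a U AG a])| = |{t1, t5}| = 2.

2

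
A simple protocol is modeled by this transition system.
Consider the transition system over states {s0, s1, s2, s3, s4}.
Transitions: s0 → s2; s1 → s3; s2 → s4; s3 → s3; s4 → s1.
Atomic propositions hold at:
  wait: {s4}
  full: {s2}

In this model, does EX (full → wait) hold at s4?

Sat(full → wait) = {s0, s1, s3, s4}
Sat(EX (full → wait)) = {s : some successor in {s0, s1, s3, s4}} = {s1, s2, s3, s4}
s4 ∈ Sat(EX (full → wait)) = {s1, s2, s3, s4}, so the formula holds at s4.

Yes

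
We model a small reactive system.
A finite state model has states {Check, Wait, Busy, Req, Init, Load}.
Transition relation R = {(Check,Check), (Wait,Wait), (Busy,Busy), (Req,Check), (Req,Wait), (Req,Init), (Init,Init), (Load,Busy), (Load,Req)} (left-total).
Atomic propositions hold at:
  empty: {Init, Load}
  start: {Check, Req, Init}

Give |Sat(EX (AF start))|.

AF start: least fixpoint, start Z0 = {Check, Req, Init}, add states with every successor in Z. Already a fixed point.
Sat(AF start) = {Check, Req, Init}
Sat(EX (AF start)) = {s : some successor in {Check, Req, Init}} = {Check, Req, Init, Load}
|Sat(EX (AF start))| = |{Check, Req, Init, Load}| = 4.

4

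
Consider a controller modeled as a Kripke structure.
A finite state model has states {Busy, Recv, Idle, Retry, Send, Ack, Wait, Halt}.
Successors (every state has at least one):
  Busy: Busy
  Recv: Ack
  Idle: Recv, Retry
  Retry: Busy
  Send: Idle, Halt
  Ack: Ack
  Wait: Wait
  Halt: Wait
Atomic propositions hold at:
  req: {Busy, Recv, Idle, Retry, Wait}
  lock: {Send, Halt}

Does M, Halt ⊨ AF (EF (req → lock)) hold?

Sat(req → lock) = {Send, Ack, Halt}
EF (req → lock): least fixpoint, start Z0 = {Send, Ack, Halt}, add states with some successor in Z. Z1 = {Recv, Send, Ack, Halt}; Z2 = {Recv, Idle, Send, Ack, Halt}; fixed.
Sat(EF (req → lock)) = {Recv, Idle, Send, Ack, Halt}
AF (EF (req → lock)): least fixpoint, start Z0 = {Recv, Idle, Send, Ack, Halt}, add states with every successor in Z. Already a fixed point.
Sat(AF (EF (req → lock))) = {Recv, Idle, Send, Ack, Halt}
Halt ∈ Sat(AF (EF (req → lock))) = {Recv, Idle, Send, Ack, Halt}, so the formula holds at Halt.

Yes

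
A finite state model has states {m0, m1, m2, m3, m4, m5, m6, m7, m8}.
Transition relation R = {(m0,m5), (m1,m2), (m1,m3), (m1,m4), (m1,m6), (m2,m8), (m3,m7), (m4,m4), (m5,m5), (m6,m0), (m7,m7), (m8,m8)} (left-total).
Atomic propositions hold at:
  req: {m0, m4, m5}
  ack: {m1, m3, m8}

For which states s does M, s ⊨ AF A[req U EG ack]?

EG ack: greatest fixpoint, start Z0 = {m1, m3, m8}, keep only states in Sat with some successor in Z. Z1 = {m1, m8}; Z2 = {m8}; fixed.
Sat(EG ack) = {m8}
A[req U EG ack]: least fixpoint, start Z0 = Sat(EG ack) = {m8}, add states in Sat(req) with every successor in Z. Already a fixed point.
Sat(A[req U EG ack]) = {m8}
AF A[req U EG ack]: least fixpoint, start Z0 = {m8}, add states with every successor in Z. Z1 = {m2, m8}; fixed.
Sat(AF A[req U EG ack]) = {m2, m8}

{m2, m8}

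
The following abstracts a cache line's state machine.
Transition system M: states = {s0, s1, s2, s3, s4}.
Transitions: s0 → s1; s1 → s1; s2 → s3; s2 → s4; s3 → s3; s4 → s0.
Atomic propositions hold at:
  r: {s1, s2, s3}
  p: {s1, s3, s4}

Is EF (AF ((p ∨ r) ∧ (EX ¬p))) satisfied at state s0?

No

Sat(p ∨ r) = {s1, s2, s3, s4}
Sat(¬p) = {s0, s2}
Sat(EX ¬p) = {s : some successor in {s0, s2}} = {s4}
Sat((p ∨ r) ∧ (EX ¬p)) = {s4}
AF ((p ∨ r) ∧ (EX ¬p)): least fixpoint, start Z0 = {s4}, add states with every successor in Z. Already a fixed point.
Sat(AF ((p ∨ r) ∧ (EX ¬p))) = {s4}
EF (AF ((p ∨ r) ∧ (EX ¬p))): least fixpoint, start Z0 = {s4}, add states with some successor in Z. Z1 = {s2, s4}; fixed.
Sat(EF (AF ((p ∨ r) ∧ (EX ¬p)))) = {s2, s4}
s0 ∉ Sat(EF (AF ((p ∨ r) ∧ (EX ¬p)))) = {s2, s4}, so the formula does not hold at s0.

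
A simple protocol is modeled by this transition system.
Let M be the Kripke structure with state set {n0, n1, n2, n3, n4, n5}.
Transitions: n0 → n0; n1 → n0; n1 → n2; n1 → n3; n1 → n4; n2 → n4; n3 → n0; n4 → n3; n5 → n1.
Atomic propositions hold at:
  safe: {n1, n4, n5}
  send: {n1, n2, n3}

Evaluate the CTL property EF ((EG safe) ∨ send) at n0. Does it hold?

No

EG safe: greatest fixpoint, start Z0 = {n1, n4, n5}, keep only states in Sat with some successor in Z. Z1 = {n1, n5}; Z2 = {n5}; Z3 = ∅; fixed.
Sat(EG safe) = ∅
Sat((EG safe) ∨ send) = {n1, n2, n3}
EF ((EG safe) ∨ send): least fixpoint, start Z0 = {n1, n2, n3}, add states with some successor in Z. Z1 = {n1, n2, n3, n4, n5}; fixed.
Sat(EF ((EG safe) ∨ send)) = {n1, n2, n3, n4, n5}
n0 ∉ Sat(EF ((EG safe) ∨ send)) = {n1, n2, n3, n4, n5}, so the formula does not hold at n0.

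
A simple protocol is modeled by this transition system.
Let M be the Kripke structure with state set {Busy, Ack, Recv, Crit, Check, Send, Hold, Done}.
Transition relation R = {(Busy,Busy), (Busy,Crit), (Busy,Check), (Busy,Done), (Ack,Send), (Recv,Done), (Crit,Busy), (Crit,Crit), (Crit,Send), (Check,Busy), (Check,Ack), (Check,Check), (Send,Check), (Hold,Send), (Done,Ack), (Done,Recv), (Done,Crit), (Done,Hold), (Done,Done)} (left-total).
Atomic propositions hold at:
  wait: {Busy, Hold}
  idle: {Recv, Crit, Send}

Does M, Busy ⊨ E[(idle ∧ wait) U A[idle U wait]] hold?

Sat(idle ∧ wait) = ∅
A[idle U wait]: least fixpoint, start Z0 = Sat(wait) = {Busy, Hold}, add states in Sat(idle) with every successor in Z. Already a fixed point.
Sat(A[idle U wait]) = {Busy, Hold}
E[(idle ∧ wait) U A[idle U wait]]: least fixpoint, start Z0 = Sat(A[idle U wait]) = {Busy, Hold}, add states in Sat(idle ∧ wait) with some successor in Z. Already a fixed point.
Sat(E[(idle ∧ wait) U A[idle U wait]]) = {Busy, Hold}
Busy ∈ Sat(E[(idle ∧ wait) U A[idle U wait]]) = {Busy, Hold}, so the formula holds at Busy.

Yes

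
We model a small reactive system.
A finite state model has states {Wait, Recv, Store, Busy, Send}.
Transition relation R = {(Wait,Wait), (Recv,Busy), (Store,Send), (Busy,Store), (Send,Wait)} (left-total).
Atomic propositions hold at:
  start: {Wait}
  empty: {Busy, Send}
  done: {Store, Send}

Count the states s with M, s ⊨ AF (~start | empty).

Sat(~start) = {Recv, Store, Busy, Send}
Sat(~start | empty) = {Recv, Store, Busy, Send}
AF (~start | empty): least fixpoint, start Z0 = {Recv, Store, Busy, Send}, add states with every successor in Z. Already a fixed point.
Sat(AF (~start | empty)) = {Recv, Store, Busy, Send}
|Sat(AF (~start | empty))| = |{Recv, Store, Busy, Send}| = 4.

4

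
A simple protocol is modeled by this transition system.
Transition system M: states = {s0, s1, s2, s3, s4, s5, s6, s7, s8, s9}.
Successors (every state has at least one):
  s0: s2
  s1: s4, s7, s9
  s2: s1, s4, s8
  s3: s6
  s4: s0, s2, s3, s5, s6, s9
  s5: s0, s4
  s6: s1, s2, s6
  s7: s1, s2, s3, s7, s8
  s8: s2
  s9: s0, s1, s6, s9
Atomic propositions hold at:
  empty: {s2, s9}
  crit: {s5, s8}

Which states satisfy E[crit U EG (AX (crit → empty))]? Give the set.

Sat(crit → empty) = {s0, s1, s2, s3, s4, s6, s7, s9}
Sat(AX (crit → empty)) = {s : every successor in {s0, s1, s2, s3, s4, s6, s7, s9}} = {s0, s1, s3, s5, s6, s8, s9}
EG (AX (crit → empty)): greatest fixpoint, start Z0 = {s0, s1, s3, s5, s6, s8, s9}, keep only states in Sat with some successor in Z. Z1 = {s1, s3, s5, s6, s9}; Z2 = {s1, s3, s6, s9}; fixed.
Sat(EG (AX (crit → empty))) = {s1, s3, s6, s9}
E[crit U EG (AX (crit → empty))]: least fixpoint, start Z0 = Sat(EG (AX (crit → empty))) = {s1, s3, s6, s9}, add states in Sat(crit) with some successor in Z. Already a fixed point.
Sat(E[crit U EG (AX (crit → empty))]) = {s1, s3, s6, s9}

{s1, s3, s6, s9}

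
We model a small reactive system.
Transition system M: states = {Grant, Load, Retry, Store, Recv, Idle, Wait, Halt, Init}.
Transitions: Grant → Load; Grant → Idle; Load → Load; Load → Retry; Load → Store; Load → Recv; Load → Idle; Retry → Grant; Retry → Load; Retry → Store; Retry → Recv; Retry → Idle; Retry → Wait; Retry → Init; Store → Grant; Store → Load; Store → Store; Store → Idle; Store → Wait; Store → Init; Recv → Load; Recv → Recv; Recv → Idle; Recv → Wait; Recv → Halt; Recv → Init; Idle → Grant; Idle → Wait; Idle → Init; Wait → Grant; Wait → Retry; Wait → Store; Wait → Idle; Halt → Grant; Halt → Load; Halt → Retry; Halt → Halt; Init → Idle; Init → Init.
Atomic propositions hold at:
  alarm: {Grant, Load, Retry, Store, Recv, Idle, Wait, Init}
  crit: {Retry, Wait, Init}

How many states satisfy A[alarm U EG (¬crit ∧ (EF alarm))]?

Sat(¬crit) = {Grant, Load, Store, Recv, Idle, Halt}
EF alarm: least fixpoint, start Z0 = {Grant, Load, Retry, Store, Recv, Idle, Wait, Init}, add states with some successor in Z. Z1 = {Grant, Load, Retry, Store, Recv, Idle, Wait, Halt, Init}; fixed.
Sat(EF alarm) = {Grant, Load, Retry, Store, Recv, Idle, Wait, Halt, Init}
Sat(¬crit ∧ (EF alarm)) = {Grant, Load, Store, Recv, Idle, Halt}
EG (¬crit ∧ (EF alarm)): greatest fixpoint, start Z0 = {Grant, Load, Store, Recv, Idle, Halt}, keep only states in Sat with some successor in Z. Already a fixed point.
Sat(EG (¬crit ∧ (EF alarm))) = {Grant, Load, Store, Recv, Idle, Halt}
A[alarm U EG (¬crit ∧ (EF alarm))]: least fixpoint, start Z0 = Sat(EG (¬crit ∧ (EF alarm))) = {Grant, Load, Store, Recv, Idle, Halt}, add states in Sat(alarm) with every successor in Z. Already a fixed point.
Sat(A[alarm U EG (¬crit ∧ (EF alarm))]) = {Grant, Load, Store, Recv, Idle, Halt}
|Sat(A[alarm U EG (¬crit ∧ (EF alarm))])| = |{Grant, Load, Store, Recv, Idle, Halt}| = 6.

6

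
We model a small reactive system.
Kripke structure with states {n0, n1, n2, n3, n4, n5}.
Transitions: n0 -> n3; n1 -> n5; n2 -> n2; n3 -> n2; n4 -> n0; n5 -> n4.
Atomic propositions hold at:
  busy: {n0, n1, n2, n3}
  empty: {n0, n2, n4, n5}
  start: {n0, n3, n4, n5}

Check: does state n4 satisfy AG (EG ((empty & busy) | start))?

Sat(empty & busy) = {n0, n2}
Sat((empty & busy) | start) = {n0, n2, n3, n4, n5}
EG ((empty & busy) | start): greatest fixpoint, start Z0 = {n0, n2, n3, n4, n5}, keep only states in Sat with some successor in Z. Already a fixed point.
Sat(EG ((empty & busy) | start)) = {n0, n2, n3, n4, n5}
AG (EG ((empty & busy) | start)): greatest fixpoint, start Z0 = {n0, n2, n3, n4, n5}, keep only states in Sat with every successor in Z. Already a fixed point.
Sat(AG (EG ((empty & busy) | start))) = {n0, n2, n3, n4, n5}
n4 ∈ Sat(AG (EG ((empty & busy) | start))) = {n0, n2, n3, n4, n5}, so the formula holds at n4.

Yes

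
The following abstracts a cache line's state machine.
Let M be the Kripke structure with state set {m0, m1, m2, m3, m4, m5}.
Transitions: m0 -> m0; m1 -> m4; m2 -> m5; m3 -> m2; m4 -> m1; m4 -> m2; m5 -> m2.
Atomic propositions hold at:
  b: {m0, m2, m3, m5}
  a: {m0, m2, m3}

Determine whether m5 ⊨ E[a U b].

Yes

E[a U b]: least fixpoint, start Z0 = Sat(b) = {m0, m2, m3, m5}, add states in Sat(a) with some successor in Z. Already a fixed point.
Sat(E[a U b]) = {m0, m2, m3, m5}
m5 ∈ Sat(E[a U b]) = {m0, m2, m3, m5}, so the formula holds at m5.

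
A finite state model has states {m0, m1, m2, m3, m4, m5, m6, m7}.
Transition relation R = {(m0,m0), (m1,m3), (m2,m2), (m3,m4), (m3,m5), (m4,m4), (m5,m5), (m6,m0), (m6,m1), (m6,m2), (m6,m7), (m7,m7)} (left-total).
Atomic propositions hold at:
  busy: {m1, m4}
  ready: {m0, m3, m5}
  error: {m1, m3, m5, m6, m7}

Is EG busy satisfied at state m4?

EG busy: greatest fixpoint, start Z0 = {m1, m4}, keep only states in Sat with some successor in Z. Z1 = {m4}; fixed.
Sat(EG busy) = {m4}
m4 ∈ Sat(EG busy) = {m4}, so the formula holds at m4.

Yes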